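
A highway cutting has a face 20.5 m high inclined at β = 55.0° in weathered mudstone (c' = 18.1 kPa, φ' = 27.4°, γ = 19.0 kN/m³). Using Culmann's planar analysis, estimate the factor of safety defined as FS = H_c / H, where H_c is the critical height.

H_c = (4c'/γ) · sinβ cosφ' / [1 − cos(β − φ')]
    = (4·18.1/19.0) · sin55.0°·cos27.4° / [1 − cos27.6°]
    = 3.811 · 0.7273 / 0.1138 = 24.35 m
FS = H_c / H = 24.35 / 20.5 = 1.188

FS = 1.19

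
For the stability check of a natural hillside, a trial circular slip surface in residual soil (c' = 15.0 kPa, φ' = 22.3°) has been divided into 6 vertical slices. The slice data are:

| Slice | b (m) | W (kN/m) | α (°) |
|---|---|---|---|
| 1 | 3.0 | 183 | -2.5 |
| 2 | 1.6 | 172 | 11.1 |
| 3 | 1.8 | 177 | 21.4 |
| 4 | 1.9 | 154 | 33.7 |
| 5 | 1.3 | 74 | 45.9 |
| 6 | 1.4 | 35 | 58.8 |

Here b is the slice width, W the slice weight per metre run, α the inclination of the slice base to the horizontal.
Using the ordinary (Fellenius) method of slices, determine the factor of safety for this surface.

Ordinary method of slices: FS = Σ[c'·Δl_i + (W_i cosα_i)·tanφ'] / Σ W_i sinα_i, with Δl_i = b_i / cosα_i.
Slice 1: Δl = 3.0/cos(-2.5°) = 3.003 m; N'_1 = 183·cos(-2.5°) = 182.8; c'Δl = 45.04; W sinα = -8.0
Slice 2: Δl = 1.6/cos11.1° = 1.631 m; N'_2 = 172·cos11.1° = 168.8; c'Δl = 24.46; W sinα = 33.1
Slice 3: Δl = 1.8/cos21.4° = 1.933 m; N'_3 = 177·cos21.4° = 164.8; c'Δl = 29.00; W sinα = 64.6
Slice 4: Δl = 1.9/cos33.7° = 2.284 m; N'_4 = 154·cos33.7° = 128.1; c'Δl = 34.26; W sinα = 85.4
Slice 5: Δl = 1.3/cos45.9° = 1.868 m; N'_5 = 74·cos45.9° = 51.5; c'Δl = 28.02; W sinα = 53.1
Slice 6: Δl = 1.4/cos58.8° = 2.703 m; N'_6 = 35·cos58.8° = 18.1; c'Δl = 40.54; W sinα = 29.9
Σc'Δl = 201.3 kN/m; ΣN' = 714.2 kN/m; ΣW sinα = 258.2 kN/m
Resisting = 201.3 + 714.2·tan22.3° = 201.3 + 292.9 = 494.2 kN/m
FS = 494.2 / 258.2 = 1.914

FS = 1.91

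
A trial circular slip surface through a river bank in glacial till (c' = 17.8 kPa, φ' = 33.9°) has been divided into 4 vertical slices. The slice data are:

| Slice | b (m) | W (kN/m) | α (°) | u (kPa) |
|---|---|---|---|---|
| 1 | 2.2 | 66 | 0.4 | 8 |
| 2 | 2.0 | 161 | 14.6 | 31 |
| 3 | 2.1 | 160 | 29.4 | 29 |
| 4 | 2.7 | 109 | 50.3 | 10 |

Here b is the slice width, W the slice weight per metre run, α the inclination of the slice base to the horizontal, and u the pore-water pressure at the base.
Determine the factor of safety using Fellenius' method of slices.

Ordinary method of slices: FS = Σ[c'·Δl_i + (W_i cosα_i − u_i·Δl_i)·tanφ'] / Σ W_i sinα_i, with Δl_i = b_i / cosα_i.
Slice 1: Δl = 2.2/cos0.4° = 2.200 m; N'_1 = 66·cos0.4° − 8·2.200 = 48.4; c'Δl = 39.16; W sinα = 0.5
Slice 2: Δl = 2.0/cos14.6° = 2.067 m; N'_2 = 161·cos14.6° − 31·2.067 = 91.7; c'Δl = 36.79; W sinα = 40.6
Slice 3: Δl = 2.1/cos29.4° = 2.410 m; N'_3 = 160·cos29.4° − 29·2.410 = 69.5; c'Δl = 42.91; W sinα = 78.5
Slice 4: Δl = 2.7/cos50.3° = 4.227 m; N'_4 = 109·cos50.3° − 10·4.227 = 27.4; c'Δl = 75.24; W sinα = 83.9
Σc'Δl = 194.1 kN/m; ΣN' = 237.0 kN/m; ΣW sinα = 203.5 kN/m
Resisting = 194.1 + 237.0·tan33.9° = 194.1 + 159.2 = 353.3 kN/m
FS = 353.3 / 203.5 = 1.737

FS = 1.74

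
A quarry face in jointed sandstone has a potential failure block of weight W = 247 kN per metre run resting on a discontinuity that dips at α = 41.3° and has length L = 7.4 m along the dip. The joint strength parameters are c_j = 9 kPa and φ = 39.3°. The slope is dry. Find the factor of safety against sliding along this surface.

FS = 1.34

Resolving the block weight along and normal to the plane and applying the Mohr–Coulomb strength on the joint:
N' = W cosα = 247·cos41.3° = 185.6 kN/m
Driving force T = W sinα = 247·sin41.3° = 163.0 kN/m
Resisting force R = c_j·L + N'·tanφ = 9·7.4 + 185.6·tan39.3° = 66.6 + 151.9 = 218.5 kN/m
FS = R / T = 218.5 / 163.0 = 1.340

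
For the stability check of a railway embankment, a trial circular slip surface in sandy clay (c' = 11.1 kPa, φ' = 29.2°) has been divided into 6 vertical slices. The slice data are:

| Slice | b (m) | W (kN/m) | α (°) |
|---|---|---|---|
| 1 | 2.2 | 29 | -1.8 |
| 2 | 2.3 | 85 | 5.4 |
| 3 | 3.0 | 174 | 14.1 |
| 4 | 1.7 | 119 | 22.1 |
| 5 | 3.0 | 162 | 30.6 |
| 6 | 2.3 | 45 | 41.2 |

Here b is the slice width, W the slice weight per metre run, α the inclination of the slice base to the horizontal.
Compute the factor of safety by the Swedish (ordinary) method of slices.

FS = 2.39

Ordinary method of slices: FS = Σ[c'·Δl_i + (W_i cosα_i)·tanφ'] / Σ W_i sinα_i, with Δl_i = b_i / cosα_i.
Slice 1: Δl = 2.2/cos(-1.8°) = 2.201 m; N'_1 = 29·cos(-1.8°) = 29.0; c'Δl = 24.43; W sinα = -0.9
Slice 2: Δl = 2.3/cos5.4° = 2.310 m; N'_2 = 85·cos5.4° = 84.6; c'Δl = 25.64; W sinα = 8.0
Slice 3: Δl = 3.0/cos14.1° = 3.093 m; N'_3 = 174·cos14.1° = 168.8; c'Δl = 34.33; W sinα = 42.4
Slice 4: Δl = 1.7/cos22.1° = 1.835 m; N'_4 = 119·cos22.1° = 110.3; c'Δl = 20.37; W sinα = 44.8
Slice 5: Δl = 3.0/cos30.6° = 3.485 m; N'_5 = 162·cos30.6° = 139.4; c'Δl = 38.69; W sinα = 82.5
Slice 6: Δl = 2.3/cos41.2° = 3.057 m; N'_6 = 45·cos41.2° = 33.9; c'Δl = 33.93; W sinα = 29.6
Σc'Δl = 177.4 kN/m; ΣN' = 565.9 kN/m; ΣW sinα = 206.4 kN/m
Resisting = 177.4 + 565.9·tan29.2° = 177.4 + 316.3 = 493.7 kN/m
FS = 493.7 / 206.4 = 2.392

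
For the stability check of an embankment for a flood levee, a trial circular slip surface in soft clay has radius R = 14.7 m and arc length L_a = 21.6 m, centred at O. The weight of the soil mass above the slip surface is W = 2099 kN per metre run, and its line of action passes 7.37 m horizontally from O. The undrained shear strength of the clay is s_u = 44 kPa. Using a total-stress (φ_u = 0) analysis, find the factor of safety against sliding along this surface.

Taking moments about the centre O, the resisting moment is provided by the undrained shear strength acting along the arc:
M_R = s_u·L_a·R = 44·21.60·14.7 = 13970.9 kN·m/m
M_D = W·d = 2099·7.37 = 15469.6 kN·m/m
FS = M_R / M_D = 13970.9 / 15469.6 = 0.903

FS = 0.90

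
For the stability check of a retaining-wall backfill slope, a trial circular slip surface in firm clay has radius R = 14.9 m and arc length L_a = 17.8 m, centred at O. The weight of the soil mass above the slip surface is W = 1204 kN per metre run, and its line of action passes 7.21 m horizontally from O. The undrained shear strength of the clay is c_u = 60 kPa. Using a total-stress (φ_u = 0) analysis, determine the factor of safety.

FS = 1.83

Taking moments about the centre O, the resisting moment is provided by the undrained shear strength acting along the arc:
M_R = c_u·L_a·R = 60·17.80·14.9 = 15913.2 kN·m/m
M_D = W·d = 1204·7.21 = 8680.8 kN·m/m
FS = M_R / M_D = 15913.2 / 8680.8 = 1.833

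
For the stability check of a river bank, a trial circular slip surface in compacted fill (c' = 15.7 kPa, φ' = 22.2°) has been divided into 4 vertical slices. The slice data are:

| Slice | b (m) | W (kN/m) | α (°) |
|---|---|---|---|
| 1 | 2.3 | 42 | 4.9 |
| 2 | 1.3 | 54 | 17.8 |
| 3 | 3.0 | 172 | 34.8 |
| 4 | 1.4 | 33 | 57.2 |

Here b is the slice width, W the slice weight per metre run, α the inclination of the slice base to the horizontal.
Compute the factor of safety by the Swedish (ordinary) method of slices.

Ordinary method of slices: FS = Σ[c'·Δl_i + (W_i cosα_i)·tanφ'] / Σ W_i sinα_i, with Δl_i = b_i / cosα_i.
Slice 1: Δl = 2.3/cos4.9° = 2.308 m; N'_1 = 42·cos4.9° = 41.8; c'Δl = 36.24; W sinα = 3.6
Slice 2: Δl = 1.3/cos17.8° = 1.365 m; N'_2 = 54·cos17.8° = 51.4; c'Δl = 21.44; W sinα = 16.5
Slice 3: Δl = 3.0/cos34.8° = 3.653 m; N'_3 = 172·cos34.8° = 141.2; c'Δl = 57.36; W sinα = 98.2
Slice 4: Δl = 1.4/cos57.2° = 2.584 m; N'_4 = 33·cos57.2° = 17.9; c'Δl = 40.58; W sinα = 27.7
Σc'Δl = 155.6 kN/m; ΣN' = 252.4 kN/m; ΣW sinα = 146.0 kN/m
Resisting = 155.6 + 252.4·tan22.2° = 155.6 + 103.0 = 258.6 kN/m
FS = 258.6 / 146.0 = 1.771

FS = 1.77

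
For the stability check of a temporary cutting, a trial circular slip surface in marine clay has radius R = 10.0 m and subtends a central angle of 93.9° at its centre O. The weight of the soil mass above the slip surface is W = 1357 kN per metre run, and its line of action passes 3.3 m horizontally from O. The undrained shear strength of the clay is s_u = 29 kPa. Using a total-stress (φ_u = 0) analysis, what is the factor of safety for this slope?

FS = 1.06

Taking moments about the centre O, the resisting moment is provided by the undrained shear strength acting along the arc:
Arc length L_a = R·θ = 10.0·(93.9°·π/180) = 10.0·1.6389 = 16.39 m
M_R = s_u·L_a·R = 29·16.39·10.0 = 4752.7 kN·m/m
M_D = W·d = 1357·3.3 = 4478.1 kN·m/m
FS = M_R / M_D = 4752.7 / 4478.1 = 1.061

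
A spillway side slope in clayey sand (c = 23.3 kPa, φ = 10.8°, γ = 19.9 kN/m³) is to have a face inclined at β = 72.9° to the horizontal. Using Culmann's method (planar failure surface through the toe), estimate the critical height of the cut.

Culmann's analysis gives the critical failure plane at α_cr = (β + φ)/2 = (72.9 + 10.8)/2 = 41.9°, and the critical height
H_c = (4c/γ) · sinβ cosφ / [1 − cos(β − φ)]
    = (4·23.3/19.9) · sin72.9°·cos10.8° / [1 − cos(62.1°)]
    = 4.683 · 0.9558·0.9823 / [1 − 0.4679]
    = 4.683 · 0.9389 / 0.5321
    = 8.26 m

H_c = 8.26 m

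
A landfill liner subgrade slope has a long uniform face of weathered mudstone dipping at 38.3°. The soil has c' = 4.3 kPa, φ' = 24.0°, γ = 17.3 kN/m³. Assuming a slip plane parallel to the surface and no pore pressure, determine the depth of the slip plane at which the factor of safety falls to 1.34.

z = 0.66 m

Setting FS = 1.34 in FS = [c' + γz cos²β tanφ'] / [γz sinβ cosβ] and solving for z:
z = c' / [γ cosβ (FS·sinβ − cosβ·tanφ')]
  = 4.3 / [17.3·cos38.3°·(1.34·sin38.3° − cos38.3°·tan24.0°)]
  = 4.3 / [17.3·0.7848·(1.34·0.6198 − 0.7848·0.4452)]
  = 4.3 / 6.5317 = 0.658 m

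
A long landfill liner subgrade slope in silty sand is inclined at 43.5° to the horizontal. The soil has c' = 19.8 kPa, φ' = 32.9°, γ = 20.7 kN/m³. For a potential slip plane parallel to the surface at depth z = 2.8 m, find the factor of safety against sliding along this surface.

FS = 1.37

For an infinite slope with a slip plane parallel to the surface (no pore pressure): FS = [c' + γz cos²β tanφ'] / [γz sinβ cosβ].
γz = 20.7·2.8 = 57.96 kN/m²
Numerator = 19.8 + 57.96·cos²43.5°·tan32.9° = 19.8 + 57.96·0.5262·0.6469 = 39.529 kPa
Denominator = 57.96·sin43.5°·cos43.5° = 57.96·0.6884·0.7254 = 28.940 kPa
FS = 39.529 / 28.940 = 1.366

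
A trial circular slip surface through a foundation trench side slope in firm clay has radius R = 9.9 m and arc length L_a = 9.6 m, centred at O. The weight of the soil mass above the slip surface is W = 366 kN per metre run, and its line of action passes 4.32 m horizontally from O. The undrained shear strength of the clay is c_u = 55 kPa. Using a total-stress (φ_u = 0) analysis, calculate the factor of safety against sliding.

Taking moments about the centre O, the resisting moment is provided by the undrained shear strength acting along the arc:
M_R = c_u·L_a·R = 55·9.60·9.9 = 5227.2 kN·m/m
M_D = W·d = 366·4.32 = 1581.1 kN·m/m
FS = M_R / M_D = 5227.2 / 1581.1 = 3.306

FS = 3.31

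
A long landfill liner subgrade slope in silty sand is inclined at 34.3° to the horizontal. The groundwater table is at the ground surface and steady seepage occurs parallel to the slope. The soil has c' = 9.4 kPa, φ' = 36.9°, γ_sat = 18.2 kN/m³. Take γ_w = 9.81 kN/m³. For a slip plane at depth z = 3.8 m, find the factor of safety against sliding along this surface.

FS = 0.80

With seepage parallel to the slope and the water table at the surface, the effective normal stress on the slip plane uses the buoyant unit weight γ' = γ_sat − γ_w while the driving shear stress uses γ_sat:
FS = [c' + γ' z cos²β tanφ'] / [γ_sat z sinβ cosβ]
γ' = 18.2 − 9.81 = 8.39 kN/m³
Numerator = 9.4 + 8.39·3.8·cos²34.3°·tan36.9° = 9.4 + 8.39·3.8·0.6824·0.7508 = 25.736 kPa
Denominator = 18.2·3.8·sin34.3°·cos34.3° = 18.2·3.8·0.5635·0.8261 = 32.196 kPa
FS = 25.736 / 32.196 = 0.799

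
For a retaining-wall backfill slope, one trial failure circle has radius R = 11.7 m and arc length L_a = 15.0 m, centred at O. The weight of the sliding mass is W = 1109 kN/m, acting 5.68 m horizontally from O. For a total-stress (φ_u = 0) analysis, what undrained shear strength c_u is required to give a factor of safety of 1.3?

FS = c_u·L_a·R / (W·d), so c_u = FS·W·d / (L_a·R).
c_u = 1.3·1109·5.68 / (15.00·11.7) = 8188.9 / 175.50 = 46.66 kPa

c_u = 46.7 kPa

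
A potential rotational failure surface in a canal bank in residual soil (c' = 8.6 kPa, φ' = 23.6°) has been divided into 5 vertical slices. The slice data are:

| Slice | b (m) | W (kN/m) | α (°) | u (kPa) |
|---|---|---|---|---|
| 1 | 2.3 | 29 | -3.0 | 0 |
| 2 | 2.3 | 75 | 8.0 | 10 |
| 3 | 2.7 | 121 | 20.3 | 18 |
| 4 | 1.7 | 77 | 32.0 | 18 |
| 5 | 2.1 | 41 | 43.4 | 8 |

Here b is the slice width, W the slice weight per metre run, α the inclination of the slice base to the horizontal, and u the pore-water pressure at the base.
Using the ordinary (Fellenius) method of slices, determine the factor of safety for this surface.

FS = 1.54

Ordinary method of slices: FS = Σ[c'·Δl_i + (W_i cosα_i − u_i·Δl_i)·tanφ'] / Σ W_i sinα_i, with Δl_i = b_i / cosα_i.
Slice 1: Δl = 2.3/cos(-3.0°) = 2.303 m; N'_1 = 29·cos(-3.0°) − 0·2.303 = 29.0; c'Δl = 19.81; W sinα = -1.5
Slice 2: Δl = 2.3/cos8.0° = 2.323 m; N'_2 = 75·cos8.0° − 10·2.323 = 51.0; c'Δl = 19.97; W sinα = 10.4
Slice 3: Δl = 2.7/cos20.3° = 2.879 m; N'_3 = 121·cos20.3° − 18·2.879 = 61.7; c'Δl = 24.76; W sinα = 42.0
Slice 4: Δl = 1.7/cos32.0° = 2.005 m; N'_4 = 77·cos32.0° − 18·2.005 = 29.2; c'Δl = 17.24; W sinα = 40.8
Slice 5: Δl = 2.1/cos43.4° = 2.890 m; N'_5 = 41·cos43.4° − 8·2.890 = 6.7; c'Δl = 24.86; W sinα = 28.2
Σc'Δl = 106.6 kN/m; ΣN' = 177.6 kN/m; ΣW sinα = 119.9 kN/m
Resisting = 106.6 + 177.6·tan23.6° = 106.6 + 77.6 = 184.2 kN/m
FS = 184.2 / 119.9 = 1.537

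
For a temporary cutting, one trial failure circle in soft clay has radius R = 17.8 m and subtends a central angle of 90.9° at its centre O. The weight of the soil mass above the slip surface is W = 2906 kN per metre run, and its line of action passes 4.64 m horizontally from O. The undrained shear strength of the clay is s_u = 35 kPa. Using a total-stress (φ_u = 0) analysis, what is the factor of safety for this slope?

FS = 1.30

Taking moments about the centre O, the resisting moment is provided by the undrained shear strength acting along the arc:
Arc length L_a = R·θ = 17.8·(90.9°·π/180) = 17.8·1.5865 = 28.24 m
M_R = s_u·L_a·R = 35·28.24·17.8 = 17593.4 kN·m/m
M_D = W·d = 2906·4.64 = 13483.8 kN·m/m
FS = M_R / M_D = 17593.4 / 13483.8 = 1.305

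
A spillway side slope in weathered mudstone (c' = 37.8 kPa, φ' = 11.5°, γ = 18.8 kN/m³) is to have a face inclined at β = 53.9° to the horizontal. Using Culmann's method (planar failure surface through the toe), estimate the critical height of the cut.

H_c = 24.35 m

Culmann's analysis gives the critical failure plane at α_cr = (β + φ')/2 = (53.9 + 11.5)/2 = 32.7°, and the critical height
H_c = (4c'/γ) · sinβ cosφ' / [1 − cos(β − φ')]
    = (4·37.8/18.8) · sin53.9°·cos11.5° / [1 − cos(42.4°)]
    = 8.043 · 0.8080·0.9799 / [1 − 0.7385]
    = 8.043 · 0.7918 / 0.2615
    = 24.35 m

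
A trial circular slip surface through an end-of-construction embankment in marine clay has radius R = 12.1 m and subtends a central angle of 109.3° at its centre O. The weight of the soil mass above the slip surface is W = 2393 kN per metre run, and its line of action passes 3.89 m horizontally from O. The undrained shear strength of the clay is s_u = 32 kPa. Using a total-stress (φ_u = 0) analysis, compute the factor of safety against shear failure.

Taking moments about the centre O, the resisting moment is provided by the undrained shear strength acting along the arc:
Arc length L_a = R·θ = 12.1·(109.3°·π/180) = 12.1·1.9076 = 23.08 m
M_R = s_u·L_a·R = 32·23.08·12.1 = 8937.5 kN·m/m
M_D = W·d = 2393·3.89 = 9308.8 kN·m/m
FS = M_R / M_D = 8937.5 / 9308.8 = 0.960

FS = 0.96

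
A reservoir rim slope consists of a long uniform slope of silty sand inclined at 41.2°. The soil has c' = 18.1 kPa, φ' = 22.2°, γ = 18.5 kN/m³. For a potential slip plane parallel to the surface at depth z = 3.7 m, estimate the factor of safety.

FS = 1.00

For an infinite slope with a slip plane parallel to the surface (no pore pressure): FS = [c' + γz cos²β tanφ'] / [γz sinβ cosβ].
γz = 18.5·3.7 = 68.45 kN/m²
Numerator = 18.1 + 68.45·cos²41.2°·tan22.2° = 18.1 + 68.45·0.5661·0.4081 = 33.914 kPa
Denominator = 68.45·sin41.2°·cos41.2° = 68.45·0.6587·0.7524 = 33.924 kPa
FS = 33.914 / 33.924 = 1.000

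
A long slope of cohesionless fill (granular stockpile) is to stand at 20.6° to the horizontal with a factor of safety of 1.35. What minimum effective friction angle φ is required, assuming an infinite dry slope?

φ = 26.9°

FS = tanφ/tanβ ⇒ tanφ = FS · tanβ = 1.35 · tan20.6° = 0.5074
φ = arctan(0.5074) = 26.90°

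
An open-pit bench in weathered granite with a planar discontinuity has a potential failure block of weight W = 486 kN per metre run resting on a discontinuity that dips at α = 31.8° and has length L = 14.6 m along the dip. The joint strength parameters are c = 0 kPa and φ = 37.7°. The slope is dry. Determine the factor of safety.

Resolving the block weight along and normal to the plane and applying the Mohr–Coulomb strength on the joint:
N' = W cosα = 486·cos31.8° = 413.0 kN/m
Driving force T = W sinα = 486·sin31.8° = 256.1 kN/m
Resisting force R = c·L + N'·tanφ = 0·14.6 + 413.0·tan37.7° = 0.0 + 319.2 = 319.2 kN/m
FS = R / T = 319.2 / 256.1 = 1.247

FS = 1.25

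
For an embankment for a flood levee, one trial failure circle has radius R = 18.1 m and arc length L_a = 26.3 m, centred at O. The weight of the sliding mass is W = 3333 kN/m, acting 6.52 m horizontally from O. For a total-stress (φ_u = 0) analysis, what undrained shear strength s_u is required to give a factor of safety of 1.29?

FS = s_u·L_a·R / (W·d), so s_u = FS·W·d / (L_a·R).
s_u = 1.29·3333·6.52 / (26.30·18.1) = 28033.2 / 476.03 = 58.89 kPa

s_u = 58.9 kPa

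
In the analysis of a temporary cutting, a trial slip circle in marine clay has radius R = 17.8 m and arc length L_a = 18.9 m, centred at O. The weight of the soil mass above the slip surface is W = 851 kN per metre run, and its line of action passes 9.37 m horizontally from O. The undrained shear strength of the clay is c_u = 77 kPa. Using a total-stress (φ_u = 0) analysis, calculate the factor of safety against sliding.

FS = 3.25

Taking moments about the centre O, the resisting moment is provided by the undrained shear strength acting along the arc:
M_R = c_u·L_a·R = 77·18.90·17.8 = 25904.3 kN·m/m
M_D = W·d = 851·9.37 = 7973.9 kN·m/m
FS = M_R / M_D = 25904.3 / 7973.9 = 3.249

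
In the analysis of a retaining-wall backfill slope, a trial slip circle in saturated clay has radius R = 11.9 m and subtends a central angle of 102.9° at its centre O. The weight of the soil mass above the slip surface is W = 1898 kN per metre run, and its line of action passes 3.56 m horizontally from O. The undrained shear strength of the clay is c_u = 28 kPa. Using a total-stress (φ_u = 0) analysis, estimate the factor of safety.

FS = 1.05

Taking moments about the centre O, the resisting moment is provided by the undrained shear strength acting along the arc:
Arc length L_a = R·θ = 11.9·(102.9°·π/180) = 11.9·1.7959 = 21.37 m
M_R = c_u·L_a·R = 28·21.37·11.9 = 7121.1 kN·m/m
M_D = W·d = 1898·3.56 = 6756.9 kN·m/m
FS = M_R / M_D = 7121.1 / 6756.9 = 1.054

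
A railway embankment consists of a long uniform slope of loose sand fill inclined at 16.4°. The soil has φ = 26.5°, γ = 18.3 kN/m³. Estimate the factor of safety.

For a dry cohesionless infinite slope the factor of safety is FS = tanφ / tanβ.
FS = tan26.5° / tan16.4° = 0.4986 / 0.2943 = 1.694

FS = 1.69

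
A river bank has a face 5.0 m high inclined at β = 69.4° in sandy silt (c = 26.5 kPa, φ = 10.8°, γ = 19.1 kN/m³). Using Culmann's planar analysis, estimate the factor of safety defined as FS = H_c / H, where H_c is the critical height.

FS = 2.13

H_c = (4c/γ) · sinβ cosφ / [1 − cos(β − φ)]
    = (4·26.5/19.1) · sin69.4°·cos10.8° / [1 − cos58.6°]
    = 5.550 · 0.9195 / 0.4790 = 10.65 m
FS = H_c / H = 10.65 / 5.0 = 2.131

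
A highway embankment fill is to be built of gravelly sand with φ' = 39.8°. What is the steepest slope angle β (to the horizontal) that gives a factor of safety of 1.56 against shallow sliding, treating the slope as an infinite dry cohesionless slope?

For an infinite dry cohesionless slope FS = tanφ'/tanβ, so tanβ = tanφ' / FS.
tanβ = tan39.8° / 1.56 = 0.8332 / 1.56 = 0.5341
β = arctan(0.5341) = 28.11°

β = 28.1°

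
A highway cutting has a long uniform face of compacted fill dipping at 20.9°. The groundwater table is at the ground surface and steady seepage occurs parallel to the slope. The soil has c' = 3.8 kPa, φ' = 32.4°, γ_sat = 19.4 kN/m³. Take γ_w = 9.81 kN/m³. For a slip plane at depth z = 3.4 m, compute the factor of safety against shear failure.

FS = 0.99

With seepage parallel to the slope and the water table at the surface, the effective normal stress on the slip plane uses the buoyant unit weight γ' = γ_sat − γ_w while the driving shear stress uses γ_sat:
FS = [c' + γ' z cos²β tanφ'] / [γ_sat z sinβ cosβ]
γ' = 19.4 − 9.81 = 9.59 kN/m³
Numerator = 3.8 + 9.59·3.4·cos²20.9°·tan32.4° = 3.8 + 9.59·3.4·0.8727·0.6346 = 21.859 kPa
Denominator = 19.4·3.4·sin20.9°·cos20.9° = 19.4·3.4·0.3567·0.9342 = 21.982 kPa
FS = 21.859 / 21.982 = 0.994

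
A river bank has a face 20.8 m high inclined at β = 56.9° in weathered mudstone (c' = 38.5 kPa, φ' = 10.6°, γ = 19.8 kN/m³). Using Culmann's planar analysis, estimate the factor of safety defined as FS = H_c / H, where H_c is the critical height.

H_c = (4c'/γ) · sinβ cosφ' / [1 − cos(β − φ')]
    = (4·38.5/19.8) · sin56.9°·cos10.6° / [1 − cos46.3°]
    = 7.778 · 0.8234 / 0.3091 = 20.72 m
FS = H_c / H = 20.72 / 20.8 = 0.996

FS = 1.00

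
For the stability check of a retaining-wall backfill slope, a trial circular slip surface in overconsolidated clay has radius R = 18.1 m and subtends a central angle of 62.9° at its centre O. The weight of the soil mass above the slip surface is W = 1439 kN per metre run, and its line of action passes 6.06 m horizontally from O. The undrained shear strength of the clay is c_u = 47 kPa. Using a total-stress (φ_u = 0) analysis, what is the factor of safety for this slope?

Taking moments about the centre O, the resisting moment is provided by the undrained shear strength acting along the arc:
Arc length L_a = R·θ = 18.1·(62.9°·π/180) = 18.1·1.0978 = 19.87 m
M_R = c_u·L_a·R = 47·19.87·18.1 = 16903.7 kN·m/m
M_D = W·d = 1439·6.06 = 8720.3 kN·m/m
FS = M_R / M_D = 16903.7 / 8720.3 = 1.938

FS = 1.94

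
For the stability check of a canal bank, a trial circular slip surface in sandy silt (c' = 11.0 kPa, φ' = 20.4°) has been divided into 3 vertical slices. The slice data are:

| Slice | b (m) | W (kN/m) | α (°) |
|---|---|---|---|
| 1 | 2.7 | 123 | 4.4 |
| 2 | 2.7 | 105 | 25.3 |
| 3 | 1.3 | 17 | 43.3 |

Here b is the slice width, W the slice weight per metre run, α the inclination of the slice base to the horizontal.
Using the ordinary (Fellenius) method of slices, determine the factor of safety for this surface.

Ordinary method of slices: FS = Σ[c'·Δl_i + (W_i cosα_i)·tanφ'] / Σ W_i sinα_i, with Δl_i = b_i / cosα_i.
Slice 1: Δl = 2.7/cos4.4° = 2.708 m; N'_1 = 123·cos4.4° = 122.6; c'Δl = 29.79; W sinα = 9.4
Slice 2: Δl = 2.7/cos25.3° = 2.986 m; N'_2 = 105·cos25.3° = 94.9; c'Δl = 32.85; W sinα = 44.9
Slice 3: Δl = 1.3/cos43.3° = 1.786 m; N'_3 = 17·cos43.3° = 12.4; c'Δl = 19.65; W sinα = 11.7
Σc'Δl = 82.3 kN/m; ΣN' = 229.9 kN/m; ΣW sinα = 66.0 kN/m
Resisting = 82.3 + 229.9·tan20.4° = 82.3 + 85.5 = 167.8 kN/m
FS = 167.8 / 66.0 = 2.544

FS = 2.54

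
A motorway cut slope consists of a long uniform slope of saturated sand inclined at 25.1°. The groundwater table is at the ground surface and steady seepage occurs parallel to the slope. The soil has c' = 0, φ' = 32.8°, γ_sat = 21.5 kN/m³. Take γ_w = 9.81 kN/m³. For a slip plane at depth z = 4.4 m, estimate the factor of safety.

With seepage parallel to the slope and the water table at the surface, the effective normal stress on the slip plane uses the buoyant unit weight γ' = γ_sat − γ_w while the driving shear stress uses γ_sat:
FS = [c' + γ' z cos²β tanφ'] / [γ_sat z sinβ cosβ]
(For c' = 0 this reduces to FS = (γ'/γ_sat)·tanφ'/tanβ.)
γ' = 21.5 − 9.81 = 11.69 kN/m³
Numerator = 0.0 + 11.69·4.4·cos²25.1°·tan32.8° = 0.0 + 11.69·4.4·0.8201·0.6445 = 27.183 kPa
Denominator = 21.5·4.4·sin25.1°·cos25.1° = 21.5·4.4·0.4242·0.9056 = 36.340 kPa
FS = 27.183 / 36.340 = 0.748

FS = 0.75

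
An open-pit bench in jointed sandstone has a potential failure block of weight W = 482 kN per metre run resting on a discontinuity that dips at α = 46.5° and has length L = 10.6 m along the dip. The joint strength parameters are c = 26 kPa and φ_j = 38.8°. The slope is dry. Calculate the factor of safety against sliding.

FS = 1.55

Resolving the block weight along and normal to the plane and applying the Mohr–Coulomb strength on the joint:
N' = W cosα = 482·cos46.5° = 331.8 kN/m
Driving force T = W sinα = 482·sin46.5° = 349.6 kN/m
Resisting force R = c·L + N'·tanφ_j = 26·10.6 + 331.8·tan38.8° = 275.6 + 266.8 = 542.4 kN/m
FS = R / T = 542.4 / 349.6 = 1.551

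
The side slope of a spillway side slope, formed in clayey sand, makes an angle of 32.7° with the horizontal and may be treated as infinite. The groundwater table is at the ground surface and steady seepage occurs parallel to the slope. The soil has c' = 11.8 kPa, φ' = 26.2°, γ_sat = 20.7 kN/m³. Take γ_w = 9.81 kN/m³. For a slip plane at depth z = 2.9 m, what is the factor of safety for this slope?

With seepage parallel to the slope and the water table at the surface, the effective normal stress on the slip plane uses the buoyant unit weight γ' = γ_sat − γ_w while the driving shear stress uses γ_sat:
FS = [c' + γ' z cos²β tanφ'] / [γ_sat z sinβ cosβ]
γ' = 20.7 − 9.81 = 10.89 kN/m³
Numerator = 11.8 + 10.89·2.9·cos²32.7°·tan26.2° = 11.8 + 10.89·2.9·0.7081·0.4921 = 22.804 kPa
Denominator = 20.7·2.9·sin32.7°·cos32.7° = 20.7·2.9·0.5402·0.8415 = 27.291 kPa
FS = 22.804 / 27.291 = 0.836

FS = 0.84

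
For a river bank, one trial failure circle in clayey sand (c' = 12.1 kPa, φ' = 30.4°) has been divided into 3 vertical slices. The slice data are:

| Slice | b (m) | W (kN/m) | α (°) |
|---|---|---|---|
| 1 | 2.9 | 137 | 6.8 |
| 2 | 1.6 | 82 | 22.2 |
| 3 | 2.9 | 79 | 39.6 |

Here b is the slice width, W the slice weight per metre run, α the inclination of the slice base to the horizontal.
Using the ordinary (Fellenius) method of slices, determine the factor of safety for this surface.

FS = 2.68

Ordinary method of slices: FS = Σ[c'·Δl_i + (W_i cosα_i)·tanφ'] / Σ W_i sinα_i, with Δl_i = b_i / cosα_i.
Slice 1: Δl = 2.9/cos6.8° = 2.921 m; N'_1 = 137·cos6.8° = 136.0; c'Δl = 35.34; W sinα = 16.2
Slice 2: Δl = 1.6/cos22.2° = 1.728 m; N'_2 = 82·cos22.2° = 75.9; c'Δl = 20.91; W sinα = 31.0
Slice 3: Δl = 2.9/cos39.6° = 3.764 m; N'_3 = 79·cos39.6° = 60.9; c'Δl = 45.54; W sinα = 50.4
Σc'Δl = 101.8 kN/m; ΣN' = 272.8 kN/m; ΣW sinα = 97.6 kN/m
Resisting = 101.8 + 272.8·tan30.4° = 101.8 + 160.1 = 261.9 kN/m
FS = 261.9 / 97.6 = 2.684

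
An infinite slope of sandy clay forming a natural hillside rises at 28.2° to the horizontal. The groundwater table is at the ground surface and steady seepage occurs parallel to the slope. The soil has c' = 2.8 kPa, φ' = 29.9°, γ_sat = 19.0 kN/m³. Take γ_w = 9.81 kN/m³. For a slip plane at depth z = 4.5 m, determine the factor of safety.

With seepage parallel to the slope and the water table at the surface, the effective normal stress on the slip plane uses the buoyant unit weight γ' = γ_sat − γ_w while the driving shear stress uses γ_sat:
FS = [c' + γ' z cos²β tanφ'] / [γ_sat z sinβ cosβ]
γ' = 19.0 − 9.81 = 9.19 kN/m³
Numerator = 2.8 + 9.19·4.5·cos²28.2°·tan29.9° = 2.8 + 9.19·4.5·0.7767·0.5750 = 21.270 kPa
Denominator = 19.0·4.5·sin28.2°·cos28.2° = 19.0·4.5·0.4726·0.8813 = 35.607 kPa
FS = 21.270 / 35.607 = 0.597

FS = 0.60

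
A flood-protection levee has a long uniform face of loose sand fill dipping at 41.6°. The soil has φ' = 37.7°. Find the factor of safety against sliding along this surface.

For a dry cohesionless infinite slope the factor of safety is FS = tanφ' / tanβ.
FS = tan37.7° / tan41.6° = 0.7729 / 0.8878 = 0.871

FS = 0.87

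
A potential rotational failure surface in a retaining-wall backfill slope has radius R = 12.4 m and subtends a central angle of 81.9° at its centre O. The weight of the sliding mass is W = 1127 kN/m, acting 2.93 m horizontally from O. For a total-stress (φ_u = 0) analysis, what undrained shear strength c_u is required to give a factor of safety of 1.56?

c_u = 23.4 kPa

FS = c_u·L_a·R / (W·d), so c_u = FS·W·d / (L_a·R).
Arc length L_a = R·θ = 12.4·(81.9°·π/180) = 12.4·1.4294 = 17.72 m
c_u = 1.56·1127·2.93 / (17.72·12.4) = 5151.3 / 219.79 = 23.44 kPa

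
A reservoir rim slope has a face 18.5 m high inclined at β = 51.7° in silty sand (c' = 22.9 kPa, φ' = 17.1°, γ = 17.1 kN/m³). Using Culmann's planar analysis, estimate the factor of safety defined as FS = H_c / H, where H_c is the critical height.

H_c = (4c'/γ) · sinβ cosφ' / [1 − cos(β − φ')]
    = (4·22.9/17.1) · sin51.7°·cos17.1° / [1 − cos34.6°]
    = 5.357 · 0.7501 / 0.1769 = 22.72 m
FS = H_c / H = 22.72 / 18.5 = 1.228

FS = 1.23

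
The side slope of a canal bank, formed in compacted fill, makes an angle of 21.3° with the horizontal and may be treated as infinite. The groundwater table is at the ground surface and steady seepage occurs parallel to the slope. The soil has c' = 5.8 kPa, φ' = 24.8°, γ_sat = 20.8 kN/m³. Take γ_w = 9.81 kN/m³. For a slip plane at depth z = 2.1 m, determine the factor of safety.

With seepage parallel to the slope and the water table at the surface, the effective normal stress on the slip plane uses the buoyant unit weight γ' = γ_sat − γ_w while the driving shear stress uses γ_sat:
FS = [c' + γ' z cos²β tanφ'] / [γ_sat z sinβ cosβ]
γ' = 20.8 − 9.81 = 10.99 kN/m³
Numerator = 5.8 + 10.99·2.1·cos²21.3°·tan24.8° = 5.8 + 10.99·2.1·0.8680·0.4621 = 15.057 kPa
Denominator = 20.8·2.1·sin21.3°·cos21.3° = 20.8·2.1·0.3633·0.9317 = 14.783 kPa
FS = 15.057 / 14.783 = 1.019

FS = 1.02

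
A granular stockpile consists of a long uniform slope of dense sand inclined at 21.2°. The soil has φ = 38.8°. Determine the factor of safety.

FS = 2.07

For a dry cohesionless infinite slope the factor of safety is FS = tanφ / tanβ.
FS = tan38.8° / tan21.2° = 0.8040 / 0.3879 = 2.073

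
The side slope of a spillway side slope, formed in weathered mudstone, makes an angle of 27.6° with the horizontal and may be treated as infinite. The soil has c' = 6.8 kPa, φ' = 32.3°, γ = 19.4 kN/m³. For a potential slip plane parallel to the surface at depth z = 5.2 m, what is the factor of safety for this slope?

FS = 1.37

For an infinite slope with a slip plane parallel to the surface (no pore pressure): FS = [c' + γz cos²β tanφ'] / [γz sinβ cosβ].
γz = 19.4·5.2 = 100.88 kN/m²
Numerator = 6.8 + 100.88·cos²27.6°·tan32.3° = 6.8 + 100.88·0.7854·0.6322 = 56.885 kPa
Denominator = 100.88·sin27.6°·cos27.6° = 100.88·0.4633·0.8862 = 41.419 kPa
FS = 56.885 / 41.419 = 1.373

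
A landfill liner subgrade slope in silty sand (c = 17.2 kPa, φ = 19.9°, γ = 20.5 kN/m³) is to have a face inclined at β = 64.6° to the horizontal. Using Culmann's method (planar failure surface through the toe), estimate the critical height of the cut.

Culmann's analysis gives the critical failure plane at α_cr = (β + φ)/2 = (64.6 + 19.9)/2 = 42.2°, and the critical height
H_c = (4c/γ) · sinβ cosφ / [1 − cos(β − φ)]
    = (4·17.2/20.5) · sin64.6°·cos19.9° / [1 − cos(44.7°)]
    = 3.356 · 0.9033·0.9403 / [1 − 0.7108]
    = 3.356 · 0.8494 / 0.2892
    = 9.86 m

H_c = 9.86 m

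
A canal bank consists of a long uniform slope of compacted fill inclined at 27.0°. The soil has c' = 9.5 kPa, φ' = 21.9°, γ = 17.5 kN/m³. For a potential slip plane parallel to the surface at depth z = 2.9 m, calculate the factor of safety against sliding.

FS = 1.25

For an infinite slope with a slip plane parallel to the surface (no pore pressure): FS = [c' + γz cos²β tanφ'] / [γz sinβ cosβ].
γz = 17.5·2.9 = 50.75 kN/m²
Numerator = 9.5 + 50.75·cos²27.0°·tan21.9° = 9.5 + 50.75·0.7939·0.4020 = 25.696 kPa
Denominator = 50.75·sin27.0°·cos27.0° = 50.75·0.4540·0.8910 = 20.529 kPa
FS = 25.696 / 20.529 = 1.252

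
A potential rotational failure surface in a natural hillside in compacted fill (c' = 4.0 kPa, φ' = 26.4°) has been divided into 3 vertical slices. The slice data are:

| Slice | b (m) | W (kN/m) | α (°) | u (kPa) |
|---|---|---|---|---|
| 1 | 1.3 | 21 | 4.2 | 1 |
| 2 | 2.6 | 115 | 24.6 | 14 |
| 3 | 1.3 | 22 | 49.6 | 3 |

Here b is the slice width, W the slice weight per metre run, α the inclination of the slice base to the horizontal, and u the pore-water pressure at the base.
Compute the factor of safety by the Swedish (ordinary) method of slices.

FS = 1.07

Ordinary method of slices: FS = Σ[c'·Δl_i + (W_i cosα_i − u_i·Δl_i)·tanφ'] / Σ W_i sinα_i, with Δl_i = b_i / cosα_i.
Slice 1: Δl = 1.3/cos4.2° = 1.304 m; N'_1 = 21·cos4.2° − 1·1.304 = 19.6; c'Δl = 5.21; W sinα = 1.5
Slice 2: Δl = 2.6/cos24.6° = 2.860 m; N'_2 = 115·cos24.6° − 14·2.860 = 64.5; c'Δl = 11.44; W sinα = 47.9
Slice 3: Δl = 1.3/cos49.6° = 2.006 m; N'_3 = 22·cos49.6° − 3·2.006 = 8.2; c'Δl = 8.02; W sinα = 16.8
Σc'Δl = 24.7 kN/m; ΣN' = 92.4 kN/m; ΣW sinα = 66.2 kN/m
Resisting = 24.7 + 92.4·tan26.4° = 24.7 + 45.9 = 70.5 kN/m
FS = 70.5 / 66.2 = 1.066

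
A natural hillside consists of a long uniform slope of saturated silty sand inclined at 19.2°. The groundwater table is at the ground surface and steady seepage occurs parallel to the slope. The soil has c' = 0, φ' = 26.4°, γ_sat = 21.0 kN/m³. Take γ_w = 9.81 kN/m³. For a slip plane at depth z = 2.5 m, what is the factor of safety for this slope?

FS = 0.76

With seepage parallel to the slope and the water table at the surface, the effective normal stress on the slip plane uses the buoyant unit weight γ' = γ_sat − γ_w while the driving shear stress uses γ_sat:
FS = [c' + γ' z cos²β tanφ'] / [γ_sat z sinβ cosβ]
(For c' = 0 this reduces to FS = (γ'/γ_sat)·tanφ'/tanβ.)
γ' = 21.0 − 9.81 = 11.19 kN/m³
Numerator = 0.0 + 11.19·2.5·cos²19.2°·tan26.4° = 0.0 + 11.19·2.5·0.8918·0.4964 = 12.385 kPa
Denominator = 21.0·2.5·sin19.2°·cos19.2° = 21.0·2.5·0.3289·0.9444 = 16.305 kPa
FS = 12.385 / 16.305 = 0.760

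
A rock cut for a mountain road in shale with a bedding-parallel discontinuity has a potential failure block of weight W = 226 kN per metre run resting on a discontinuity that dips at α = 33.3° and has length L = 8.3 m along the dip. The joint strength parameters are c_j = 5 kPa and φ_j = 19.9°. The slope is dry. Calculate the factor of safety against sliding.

Resolving the block weight along and normal to the plane and applying the Mohr–Coulomb strength on the joint:
N' = W cosα = 226·cos33.3° = 188.9 kN/m
Driving force T = W sinα = 226·sin33.3° = 124.1 kN/m
Resisting force R = c_j·L + N'·tanφ_j = 5·8.3 + 188.9·tan19.9° = 41.5 + 68.4 = 109.9 kN/m
FS = R / T = 109.9 / 124.1 = 0.886

FS = 0.89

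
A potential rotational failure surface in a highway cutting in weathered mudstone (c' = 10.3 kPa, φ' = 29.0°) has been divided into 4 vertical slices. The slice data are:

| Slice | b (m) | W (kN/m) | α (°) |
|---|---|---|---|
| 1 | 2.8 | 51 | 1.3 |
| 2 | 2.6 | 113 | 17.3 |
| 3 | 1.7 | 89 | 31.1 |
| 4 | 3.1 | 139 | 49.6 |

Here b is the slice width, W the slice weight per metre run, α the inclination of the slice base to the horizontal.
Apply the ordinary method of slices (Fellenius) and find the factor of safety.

FS = 1.64

Ordinary method of slices: FS = Σ[c'·Δl_i + (W_i cosα_i)·tanφ'] / Σ W_i sinα_i, with Δl_i = b_i / cosα_i.
Slice 1: Δl = 2.8/cos1.3° = 2.801 m; N'_1 = 51·cos1.3° = 51.0; c'Δl = 28.85; W sinα = 1.2
Slice 2: Δl = 2.6/cos17.3° = 2.723 m; N'_2 = 113·cos17.3° = 107.9; c'Δl = 28.05; W sinα = 33.6
Slice 3: Δl = 1.7/cos31.1° = 1.985 m; N'_3 = 89·cos31.1° = 76.2; c'Δl = 20.45; W sinα = 46.0
Slice 4: Δl = 3.1/cos49.6° = 4.783 m; N'_4 = 139·cos49.6° = 90.1; c'Δl = 49.27; W sinα = 105.9
Σc'Δl = 126.6 kN/m; ΣN' = 325.2 kN/m; ΣW sinα = 186.6 kN/m
Resisting = 126.6 + 325.2·tan29.0° = 126.6 + 180.2 = 306.9 kN/m
FS = 306.9 / 186.6 = 1.645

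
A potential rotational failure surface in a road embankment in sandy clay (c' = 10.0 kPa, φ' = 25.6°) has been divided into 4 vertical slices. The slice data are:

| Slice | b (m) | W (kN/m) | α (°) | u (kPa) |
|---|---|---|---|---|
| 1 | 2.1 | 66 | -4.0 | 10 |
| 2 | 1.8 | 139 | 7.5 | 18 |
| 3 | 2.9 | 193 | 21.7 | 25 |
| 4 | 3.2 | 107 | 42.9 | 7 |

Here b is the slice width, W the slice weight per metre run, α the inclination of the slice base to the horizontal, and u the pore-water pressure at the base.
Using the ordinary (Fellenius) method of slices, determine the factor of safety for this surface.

FS = 1.63

Ordinary method of slices: FS = Σ[c'·Δl_i + (W_i cosα_i − u_i·Δl_i)·tanφ'] / Σ W_i sinα_i, with Δl_i = b_i / cosα_i.
Slice 1: Δl = 2.1/cos(-4.0°) = 2.105 m; N'_1 = 66·cos(-4.0°) − 10·2.105 = 44.8; c'Δl = 21.05; W sinα = -4.6
Slice 2: Δl = 1.8/cos7.5° = 1.816 m; N'_2 = 139·cos7.5° − 18·1.816 = 105.1; c'Δl = 18.16; W sinα = 18.1
Slice 3: Δl = 2.9/cos21.7° = 3.121 m; N'_3 = 193·cos21.7° − 25·3.121 = 101.3; c'Δl = 31.21; W sinα = 71.4
Slice 4: Δl = 3.2/cos42.9° = 4.368 m; N'_4 = 107·cos42.9° − 7·4.368 = 47.8; c'Δl = 43.68; W sinα = 72.8
Σc'Δl = 114.1 kN/m; ΣN' = 299.0 kN/m; ΣW sinα = 157.7 kN/m
Resisting = 114.1 + 299.0·tan25.6° = 114.1 + 143.3 = 257.4 kN/m
FS = 257.4 / 157.7 = 1.632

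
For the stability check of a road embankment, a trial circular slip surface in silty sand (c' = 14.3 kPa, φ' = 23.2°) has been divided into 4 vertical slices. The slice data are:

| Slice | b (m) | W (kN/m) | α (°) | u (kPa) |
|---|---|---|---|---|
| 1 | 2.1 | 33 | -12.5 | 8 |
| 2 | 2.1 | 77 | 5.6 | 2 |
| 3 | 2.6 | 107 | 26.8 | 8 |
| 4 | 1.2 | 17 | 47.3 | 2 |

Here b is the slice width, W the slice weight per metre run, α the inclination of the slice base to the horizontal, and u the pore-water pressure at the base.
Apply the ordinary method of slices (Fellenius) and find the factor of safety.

Ordinary method of slices: FS = Σ[c'·Δl_i + (W_i cosα_i − u_i·Δl_i)·tanφ'] / Σ W_i sinα_i, with Δl_i = b_i / cosα_i.
Slice 1: Δl = 2.1/cos(-12.5°) = 2.151 m; N'_1 = 33·cos(-12.5°) − 8·2.151 = 15.0; c'Δl = 30.76; W sinα = -7.1
Slice 2: Δl = 2.1/cos5.6° = 2.110 m; N'_2 = 77·cos5.6° − 2·2.110 = 72.4; c'Δl = 30.17; W sinα = 7.5
Slice 3: Δl = 2.6/cos26.8° = 2.913 m; N'_3 = 107·cos26.8° − 8·2.913 = 72.2; c'Δl = 41.65; W sinα = 48.2
Slice 4: Δl = 1.2/cos47.3° = 1.769 m; N'_4 = 17·cos47.3° − 2·1.769 = 8.0; c'Δl = 25.30; W sinα = 12.5
Σc'Δl = 127.9 kN/m; ΣN' = 167.6 kN/m; ΣW sinα = 61.1 kN/m
Resisting = 127.9 + 167.6·tan23.2° = 127.9 + 71.8 = 199.7 kN/m
FS = 199.7 / 61.1 = 3.268

FS = 3.27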